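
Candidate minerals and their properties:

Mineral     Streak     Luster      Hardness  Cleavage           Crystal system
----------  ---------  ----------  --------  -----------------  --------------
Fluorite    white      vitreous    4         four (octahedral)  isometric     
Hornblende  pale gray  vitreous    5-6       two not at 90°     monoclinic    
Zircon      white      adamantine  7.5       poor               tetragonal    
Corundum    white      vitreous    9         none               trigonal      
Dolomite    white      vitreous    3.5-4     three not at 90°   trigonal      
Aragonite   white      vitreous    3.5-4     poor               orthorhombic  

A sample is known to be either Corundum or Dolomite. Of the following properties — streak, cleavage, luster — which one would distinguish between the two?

cleavage

Streak: both white — identical.
Cleavage: Corundum none, Dolomite three not at 90° — different.
Luster: both vitreous — identical.
Cleavage is the diagnostic property here.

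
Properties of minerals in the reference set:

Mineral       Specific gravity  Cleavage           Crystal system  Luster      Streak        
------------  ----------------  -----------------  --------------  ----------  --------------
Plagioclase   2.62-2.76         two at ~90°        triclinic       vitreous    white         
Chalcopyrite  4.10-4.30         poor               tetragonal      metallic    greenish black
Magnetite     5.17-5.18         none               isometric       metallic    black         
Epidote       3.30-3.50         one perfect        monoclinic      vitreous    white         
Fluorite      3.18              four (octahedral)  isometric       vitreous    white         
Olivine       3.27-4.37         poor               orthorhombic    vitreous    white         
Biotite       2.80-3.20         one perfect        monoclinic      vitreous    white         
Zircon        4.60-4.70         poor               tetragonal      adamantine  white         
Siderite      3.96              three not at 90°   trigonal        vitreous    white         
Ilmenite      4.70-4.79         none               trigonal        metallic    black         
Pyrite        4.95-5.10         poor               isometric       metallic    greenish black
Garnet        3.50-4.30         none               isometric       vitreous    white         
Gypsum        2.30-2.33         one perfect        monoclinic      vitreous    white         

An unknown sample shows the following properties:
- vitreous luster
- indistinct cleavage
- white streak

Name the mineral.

Olivine

Vitreous luster excludes Chalcopyrite, Magnetite, Zircon, Ilmenite, Pyrite.
Indistinct cleavage: only Olivine remains.
White streak: every remaining candidate is consistent.
Olivine is the sole remaining match.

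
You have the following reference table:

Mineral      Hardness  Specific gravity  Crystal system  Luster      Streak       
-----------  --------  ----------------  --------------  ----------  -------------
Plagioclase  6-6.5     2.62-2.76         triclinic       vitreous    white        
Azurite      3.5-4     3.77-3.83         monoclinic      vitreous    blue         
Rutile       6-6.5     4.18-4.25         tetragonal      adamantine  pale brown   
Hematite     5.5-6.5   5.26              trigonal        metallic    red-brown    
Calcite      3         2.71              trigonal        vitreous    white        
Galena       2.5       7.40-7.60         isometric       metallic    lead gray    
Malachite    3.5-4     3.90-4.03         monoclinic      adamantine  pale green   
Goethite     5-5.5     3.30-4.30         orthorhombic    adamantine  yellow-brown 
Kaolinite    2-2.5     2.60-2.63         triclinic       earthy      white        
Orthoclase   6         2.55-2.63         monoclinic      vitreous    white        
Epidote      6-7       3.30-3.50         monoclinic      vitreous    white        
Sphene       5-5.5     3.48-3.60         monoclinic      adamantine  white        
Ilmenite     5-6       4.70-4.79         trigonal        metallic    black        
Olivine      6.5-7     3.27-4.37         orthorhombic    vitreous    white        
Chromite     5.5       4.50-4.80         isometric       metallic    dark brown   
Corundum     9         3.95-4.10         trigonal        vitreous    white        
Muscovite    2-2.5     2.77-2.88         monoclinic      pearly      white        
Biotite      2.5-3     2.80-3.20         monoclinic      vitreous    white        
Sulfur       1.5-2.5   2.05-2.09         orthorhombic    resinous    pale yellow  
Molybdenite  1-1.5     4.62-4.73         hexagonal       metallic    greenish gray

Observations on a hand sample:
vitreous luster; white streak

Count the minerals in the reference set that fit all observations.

7

Vitreous luster: narrows the field to Plagioclase, Azurite, Calcite, Orthoclase, Epidote, Olivine, Corundum, Biotite.
White streak rules out Azurite.
Remaining candidates: Biotite, Calcite, Corundum, Epidote, Olivine, Orthoclase, Plagioclase.
That is 7 minerals.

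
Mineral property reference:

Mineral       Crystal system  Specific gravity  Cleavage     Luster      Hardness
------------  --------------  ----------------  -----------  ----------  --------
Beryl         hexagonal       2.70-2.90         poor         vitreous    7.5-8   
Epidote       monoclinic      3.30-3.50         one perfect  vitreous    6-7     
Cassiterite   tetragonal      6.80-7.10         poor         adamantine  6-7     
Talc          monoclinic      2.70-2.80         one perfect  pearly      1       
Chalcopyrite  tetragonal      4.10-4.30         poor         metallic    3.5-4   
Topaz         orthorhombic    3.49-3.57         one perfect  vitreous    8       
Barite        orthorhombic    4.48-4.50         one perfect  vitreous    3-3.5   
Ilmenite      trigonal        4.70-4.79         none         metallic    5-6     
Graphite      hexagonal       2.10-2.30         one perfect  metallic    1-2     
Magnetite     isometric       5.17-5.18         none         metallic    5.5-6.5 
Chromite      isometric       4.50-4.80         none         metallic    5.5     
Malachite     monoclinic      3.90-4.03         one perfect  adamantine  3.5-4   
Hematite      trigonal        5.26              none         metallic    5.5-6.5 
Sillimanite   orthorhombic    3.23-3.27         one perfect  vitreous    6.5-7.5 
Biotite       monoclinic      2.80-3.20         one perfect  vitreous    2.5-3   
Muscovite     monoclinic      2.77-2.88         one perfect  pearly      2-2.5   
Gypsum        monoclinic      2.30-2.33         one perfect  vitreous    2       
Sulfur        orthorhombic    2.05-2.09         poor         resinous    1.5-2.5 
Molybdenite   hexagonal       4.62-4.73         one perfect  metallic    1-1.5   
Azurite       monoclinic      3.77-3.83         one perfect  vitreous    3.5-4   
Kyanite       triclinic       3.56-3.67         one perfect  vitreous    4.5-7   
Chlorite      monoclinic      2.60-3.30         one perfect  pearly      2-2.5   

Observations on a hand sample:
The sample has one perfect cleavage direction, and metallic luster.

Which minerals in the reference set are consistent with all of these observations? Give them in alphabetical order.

One perfect cleavage direction — leaves Epidote, Talc, Topaz, Barite, Graphite, Malachite, Sillimanite, Biotite, Muscovite, Gypsum, Molybdenite, Azurite, Kyanite, Chlorite.
Metallic luster — only Graphite, Molybdenite remain.
Consistent with every observation: Graphite, Molybdenite.

Graphite, Molybdenite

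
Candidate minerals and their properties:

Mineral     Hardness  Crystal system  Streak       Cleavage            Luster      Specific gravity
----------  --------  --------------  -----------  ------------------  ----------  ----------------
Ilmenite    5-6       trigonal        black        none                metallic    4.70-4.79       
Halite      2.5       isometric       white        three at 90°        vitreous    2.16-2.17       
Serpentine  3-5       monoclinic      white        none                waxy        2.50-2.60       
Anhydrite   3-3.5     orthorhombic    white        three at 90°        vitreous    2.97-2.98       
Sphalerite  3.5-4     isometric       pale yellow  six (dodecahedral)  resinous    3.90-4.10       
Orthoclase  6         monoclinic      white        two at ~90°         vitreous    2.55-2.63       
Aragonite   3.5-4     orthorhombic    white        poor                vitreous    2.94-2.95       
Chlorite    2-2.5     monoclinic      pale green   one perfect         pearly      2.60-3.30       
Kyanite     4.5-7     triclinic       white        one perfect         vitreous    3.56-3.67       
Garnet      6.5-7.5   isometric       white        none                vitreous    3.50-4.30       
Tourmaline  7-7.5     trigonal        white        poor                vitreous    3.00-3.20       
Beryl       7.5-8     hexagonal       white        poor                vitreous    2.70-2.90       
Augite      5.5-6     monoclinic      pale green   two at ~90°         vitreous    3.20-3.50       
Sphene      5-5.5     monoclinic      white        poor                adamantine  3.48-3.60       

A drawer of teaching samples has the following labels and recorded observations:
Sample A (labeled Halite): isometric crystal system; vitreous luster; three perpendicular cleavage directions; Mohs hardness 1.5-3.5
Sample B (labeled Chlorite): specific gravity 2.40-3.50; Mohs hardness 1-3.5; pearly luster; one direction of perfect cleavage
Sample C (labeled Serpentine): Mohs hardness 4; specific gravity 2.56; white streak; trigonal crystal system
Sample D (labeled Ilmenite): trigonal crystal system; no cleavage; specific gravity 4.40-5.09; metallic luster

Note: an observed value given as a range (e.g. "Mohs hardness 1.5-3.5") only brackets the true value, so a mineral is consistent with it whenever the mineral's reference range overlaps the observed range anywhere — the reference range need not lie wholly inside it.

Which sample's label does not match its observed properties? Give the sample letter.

C

Sample A: all recorded properties match Halite.
Sample B: all recorded properties match Chlorite.
Sample C: Serpentine has monoclinic system, but the record shows trigonal crystal system — this label is wrong.
Sample D: all recorded properties match Ilmenite.
Sample C is the mislabeled one.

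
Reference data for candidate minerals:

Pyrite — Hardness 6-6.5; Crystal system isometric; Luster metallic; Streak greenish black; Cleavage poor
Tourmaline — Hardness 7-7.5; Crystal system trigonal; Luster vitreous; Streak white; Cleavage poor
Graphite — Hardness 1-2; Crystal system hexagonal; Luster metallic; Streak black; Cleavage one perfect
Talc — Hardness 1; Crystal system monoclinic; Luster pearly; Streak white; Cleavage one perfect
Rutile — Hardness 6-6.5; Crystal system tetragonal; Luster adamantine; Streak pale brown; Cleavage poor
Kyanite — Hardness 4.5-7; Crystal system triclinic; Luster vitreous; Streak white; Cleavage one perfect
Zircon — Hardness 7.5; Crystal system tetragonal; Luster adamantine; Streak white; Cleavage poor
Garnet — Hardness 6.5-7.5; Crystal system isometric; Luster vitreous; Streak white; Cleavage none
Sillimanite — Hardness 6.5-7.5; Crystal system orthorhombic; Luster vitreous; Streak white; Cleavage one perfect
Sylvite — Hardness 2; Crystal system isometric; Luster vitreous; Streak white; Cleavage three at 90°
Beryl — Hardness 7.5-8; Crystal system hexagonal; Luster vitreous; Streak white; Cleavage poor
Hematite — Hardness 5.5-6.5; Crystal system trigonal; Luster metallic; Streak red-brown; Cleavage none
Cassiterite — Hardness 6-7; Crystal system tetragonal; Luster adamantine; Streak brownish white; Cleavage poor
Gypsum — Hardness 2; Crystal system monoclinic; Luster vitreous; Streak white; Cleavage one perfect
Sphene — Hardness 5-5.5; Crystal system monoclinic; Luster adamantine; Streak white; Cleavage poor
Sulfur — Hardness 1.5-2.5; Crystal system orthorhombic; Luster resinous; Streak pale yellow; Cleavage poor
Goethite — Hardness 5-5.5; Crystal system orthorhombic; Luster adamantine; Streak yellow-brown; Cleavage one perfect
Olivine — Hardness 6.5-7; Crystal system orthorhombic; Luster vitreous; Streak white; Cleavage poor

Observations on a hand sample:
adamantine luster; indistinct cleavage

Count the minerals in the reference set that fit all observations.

Adamantine luster: narrows the field to Rutile, Zircon, Cassiterite, Sphene, Goethite.
Indistinct cleavage eliminates Goethite.
Remaining candidates: Cassiterite, Rutile, Sphene, Zircon.
That is 4 minerals.

4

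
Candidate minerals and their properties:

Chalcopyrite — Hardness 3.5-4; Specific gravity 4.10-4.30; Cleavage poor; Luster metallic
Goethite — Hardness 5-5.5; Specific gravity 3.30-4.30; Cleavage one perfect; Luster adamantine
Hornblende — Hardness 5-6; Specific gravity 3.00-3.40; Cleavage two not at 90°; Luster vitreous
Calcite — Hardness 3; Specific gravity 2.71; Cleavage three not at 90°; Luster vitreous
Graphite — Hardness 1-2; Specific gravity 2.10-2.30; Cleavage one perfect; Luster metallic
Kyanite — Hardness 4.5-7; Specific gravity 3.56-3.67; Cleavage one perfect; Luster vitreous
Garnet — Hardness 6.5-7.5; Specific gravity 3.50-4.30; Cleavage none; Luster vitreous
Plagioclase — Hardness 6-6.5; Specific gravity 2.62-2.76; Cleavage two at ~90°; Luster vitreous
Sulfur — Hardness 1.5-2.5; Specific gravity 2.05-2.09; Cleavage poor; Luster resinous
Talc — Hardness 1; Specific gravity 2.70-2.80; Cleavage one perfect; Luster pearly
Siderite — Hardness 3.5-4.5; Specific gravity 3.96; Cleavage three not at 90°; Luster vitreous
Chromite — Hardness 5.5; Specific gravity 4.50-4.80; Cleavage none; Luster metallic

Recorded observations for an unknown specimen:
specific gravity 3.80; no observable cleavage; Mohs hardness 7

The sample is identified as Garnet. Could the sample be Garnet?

Consistent

Specific gravity 3.80 — agrees with Garnet (SG 3.50-4.30).
No observable cleavage — agrees with Garnet (cleavage none).
Mohs hardness 7 — agrees with Garnet (hardness 6.5-7.5).
Every observed property is compatible with the reference values for Garnet.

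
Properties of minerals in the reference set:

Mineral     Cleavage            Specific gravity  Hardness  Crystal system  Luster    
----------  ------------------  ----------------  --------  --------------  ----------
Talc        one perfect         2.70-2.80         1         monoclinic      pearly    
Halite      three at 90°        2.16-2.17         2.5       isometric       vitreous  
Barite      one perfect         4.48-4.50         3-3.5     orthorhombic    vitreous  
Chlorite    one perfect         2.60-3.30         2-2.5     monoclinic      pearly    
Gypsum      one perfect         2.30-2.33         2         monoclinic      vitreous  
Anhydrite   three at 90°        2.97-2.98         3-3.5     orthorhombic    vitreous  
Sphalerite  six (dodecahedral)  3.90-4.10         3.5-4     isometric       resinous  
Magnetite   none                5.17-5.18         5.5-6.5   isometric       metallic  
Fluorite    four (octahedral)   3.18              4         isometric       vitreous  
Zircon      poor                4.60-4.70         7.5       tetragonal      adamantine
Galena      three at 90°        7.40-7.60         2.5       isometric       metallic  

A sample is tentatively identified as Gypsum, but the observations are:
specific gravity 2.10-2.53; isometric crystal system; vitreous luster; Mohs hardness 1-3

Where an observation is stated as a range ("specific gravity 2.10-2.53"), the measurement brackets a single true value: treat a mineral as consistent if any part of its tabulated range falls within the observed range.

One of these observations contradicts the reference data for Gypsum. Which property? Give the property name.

Specific gravity 2.10-2.53: Gypsum has SG 2.30-2.33 — consistent.
Isometric crystal system: Gypsum has monoclinic system — does not match.
Vitreous luster: Gypsum has vitreous luster — consistent.
Mohs hardness 1-3: Gypsum has hardness 2 — consistent.
Only the crystal system is inconsistent.

crystal system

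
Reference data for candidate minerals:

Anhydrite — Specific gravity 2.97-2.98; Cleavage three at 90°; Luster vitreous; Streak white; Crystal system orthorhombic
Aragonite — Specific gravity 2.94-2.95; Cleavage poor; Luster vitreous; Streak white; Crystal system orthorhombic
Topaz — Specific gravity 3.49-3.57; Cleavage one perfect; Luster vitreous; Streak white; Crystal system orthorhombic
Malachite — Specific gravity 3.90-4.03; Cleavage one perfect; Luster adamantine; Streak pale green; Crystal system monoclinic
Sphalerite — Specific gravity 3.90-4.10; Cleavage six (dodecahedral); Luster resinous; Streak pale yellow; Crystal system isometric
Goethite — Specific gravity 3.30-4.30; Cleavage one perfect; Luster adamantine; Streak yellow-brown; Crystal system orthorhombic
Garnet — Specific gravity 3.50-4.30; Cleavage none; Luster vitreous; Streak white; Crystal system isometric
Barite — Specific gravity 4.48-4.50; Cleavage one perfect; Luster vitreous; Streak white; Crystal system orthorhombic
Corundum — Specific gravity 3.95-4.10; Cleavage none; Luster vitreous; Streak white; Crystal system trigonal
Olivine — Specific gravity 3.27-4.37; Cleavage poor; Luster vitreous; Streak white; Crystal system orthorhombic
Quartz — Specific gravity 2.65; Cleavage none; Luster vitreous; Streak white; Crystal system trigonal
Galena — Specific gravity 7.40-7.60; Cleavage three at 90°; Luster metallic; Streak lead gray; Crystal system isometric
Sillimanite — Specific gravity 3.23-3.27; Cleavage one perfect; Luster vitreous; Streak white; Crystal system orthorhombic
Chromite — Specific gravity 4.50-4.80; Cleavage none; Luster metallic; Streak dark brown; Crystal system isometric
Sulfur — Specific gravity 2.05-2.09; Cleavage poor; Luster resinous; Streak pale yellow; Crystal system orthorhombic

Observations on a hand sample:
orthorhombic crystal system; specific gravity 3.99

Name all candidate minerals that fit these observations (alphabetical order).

Goethite, Olivine

Orthorhombic crystal system: leaves Anhydrite, Aragonite, Topaz, Goethite, Barite, Olivine, Sillimanite, Sulfur.
Specific gravity 3.99: Goethite, Olivine remain.
Remaining candidates: Goethite, Olivine.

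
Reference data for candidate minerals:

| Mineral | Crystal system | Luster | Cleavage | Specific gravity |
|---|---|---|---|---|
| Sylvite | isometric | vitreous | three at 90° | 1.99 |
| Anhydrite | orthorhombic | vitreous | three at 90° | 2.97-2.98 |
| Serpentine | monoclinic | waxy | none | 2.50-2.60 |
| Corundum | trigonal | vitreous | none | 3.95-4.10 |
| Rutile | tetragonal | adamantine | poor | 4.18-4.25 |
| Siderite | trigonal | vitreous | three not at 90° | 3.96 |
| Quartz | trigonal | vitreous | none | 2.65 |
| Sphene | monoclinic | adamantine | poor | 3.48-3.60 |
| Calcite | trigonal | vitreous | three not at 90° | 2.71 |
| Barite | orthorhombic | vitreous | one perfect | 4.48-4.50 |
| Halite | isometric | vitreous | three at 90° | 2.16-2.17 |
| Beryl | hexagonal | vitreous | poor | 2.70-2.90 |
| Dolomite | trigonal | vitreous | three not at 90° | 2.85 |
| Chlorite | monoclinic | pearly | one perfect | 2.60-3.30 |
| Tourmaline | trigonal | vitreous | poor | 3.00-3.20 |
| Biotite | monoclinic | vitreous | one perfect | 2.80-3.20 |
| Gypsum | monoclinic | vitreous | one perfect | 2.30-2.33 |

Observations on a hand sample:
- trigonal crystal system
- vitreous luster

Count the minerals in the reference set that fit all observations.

6

Trigonal crystal system — leaves Corundum, Siderite, Quartz, Calcite, Dolomite, Tourmaline.
Vitreous luster — every remaining candidate is consistent.
Consistent with every observation: Calcite, Corundum, Dolomite, Quartz, Siderite, Tourmaline.
That is 6 minerals.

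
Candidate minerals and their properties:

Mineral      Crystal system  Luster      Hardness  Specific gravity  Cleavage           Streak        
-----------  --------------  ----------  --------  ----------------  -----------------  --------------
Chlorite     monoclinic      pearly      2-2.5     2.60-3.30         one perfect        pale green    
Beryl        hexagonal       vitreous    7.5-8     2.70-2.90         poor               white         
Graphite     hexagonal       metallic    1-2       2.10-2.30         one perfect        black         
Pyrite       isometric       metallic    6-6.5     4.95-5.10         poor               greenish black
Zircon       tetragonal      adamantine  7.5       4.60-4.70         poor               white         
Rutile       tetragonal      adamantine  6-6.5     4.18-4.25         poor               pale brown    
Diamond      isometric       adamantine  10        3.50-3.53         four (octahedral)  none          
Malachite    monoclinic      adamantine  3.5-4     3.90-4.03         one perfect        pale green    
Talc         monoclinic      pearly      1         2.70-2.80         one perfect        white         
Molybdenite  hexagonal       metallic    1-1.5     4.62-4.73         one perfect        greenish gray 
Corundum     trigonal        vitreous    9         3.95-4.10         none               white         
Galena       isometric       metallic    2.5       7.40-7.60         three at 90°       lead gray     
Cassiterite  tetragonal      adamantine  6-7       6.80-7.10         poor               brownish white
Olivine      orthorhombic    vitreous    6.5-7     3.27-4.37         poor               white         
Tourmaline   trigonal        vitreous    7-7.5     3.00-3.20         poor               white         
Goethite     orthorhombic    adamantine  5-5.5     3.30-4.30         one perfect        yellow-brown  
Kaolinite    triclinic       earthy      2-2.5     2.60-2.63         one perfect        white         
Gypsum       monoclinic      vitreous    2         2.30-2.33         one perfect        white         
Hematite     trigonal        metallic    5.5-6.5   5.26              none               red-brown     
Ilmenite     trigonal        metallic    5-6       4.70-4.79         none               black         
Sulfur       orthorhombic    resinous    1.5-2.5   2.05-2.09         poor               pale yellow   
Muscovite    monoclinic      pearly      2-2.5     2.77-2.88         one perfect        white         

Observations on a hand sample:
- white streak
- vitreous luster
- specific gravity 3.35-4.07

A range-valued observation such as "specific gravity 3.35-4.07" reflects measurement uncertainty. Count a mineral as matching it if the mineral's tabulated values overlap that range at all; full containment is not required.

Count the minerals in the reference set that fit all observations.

2

White streak: leaves Beryl, Zircon, Talc, Corundum, Olivine, Tourmaline, Kaolinite, Gypsum, Muscovite.
Vitreous luster rules out Zircon, Talc, Kaolinite, Muscovite.
Specific gravity 3.35-4.07: leaves Corundum, Olivine.
Remaining candidates: Corundum, Olivine.
That is 2 minerals.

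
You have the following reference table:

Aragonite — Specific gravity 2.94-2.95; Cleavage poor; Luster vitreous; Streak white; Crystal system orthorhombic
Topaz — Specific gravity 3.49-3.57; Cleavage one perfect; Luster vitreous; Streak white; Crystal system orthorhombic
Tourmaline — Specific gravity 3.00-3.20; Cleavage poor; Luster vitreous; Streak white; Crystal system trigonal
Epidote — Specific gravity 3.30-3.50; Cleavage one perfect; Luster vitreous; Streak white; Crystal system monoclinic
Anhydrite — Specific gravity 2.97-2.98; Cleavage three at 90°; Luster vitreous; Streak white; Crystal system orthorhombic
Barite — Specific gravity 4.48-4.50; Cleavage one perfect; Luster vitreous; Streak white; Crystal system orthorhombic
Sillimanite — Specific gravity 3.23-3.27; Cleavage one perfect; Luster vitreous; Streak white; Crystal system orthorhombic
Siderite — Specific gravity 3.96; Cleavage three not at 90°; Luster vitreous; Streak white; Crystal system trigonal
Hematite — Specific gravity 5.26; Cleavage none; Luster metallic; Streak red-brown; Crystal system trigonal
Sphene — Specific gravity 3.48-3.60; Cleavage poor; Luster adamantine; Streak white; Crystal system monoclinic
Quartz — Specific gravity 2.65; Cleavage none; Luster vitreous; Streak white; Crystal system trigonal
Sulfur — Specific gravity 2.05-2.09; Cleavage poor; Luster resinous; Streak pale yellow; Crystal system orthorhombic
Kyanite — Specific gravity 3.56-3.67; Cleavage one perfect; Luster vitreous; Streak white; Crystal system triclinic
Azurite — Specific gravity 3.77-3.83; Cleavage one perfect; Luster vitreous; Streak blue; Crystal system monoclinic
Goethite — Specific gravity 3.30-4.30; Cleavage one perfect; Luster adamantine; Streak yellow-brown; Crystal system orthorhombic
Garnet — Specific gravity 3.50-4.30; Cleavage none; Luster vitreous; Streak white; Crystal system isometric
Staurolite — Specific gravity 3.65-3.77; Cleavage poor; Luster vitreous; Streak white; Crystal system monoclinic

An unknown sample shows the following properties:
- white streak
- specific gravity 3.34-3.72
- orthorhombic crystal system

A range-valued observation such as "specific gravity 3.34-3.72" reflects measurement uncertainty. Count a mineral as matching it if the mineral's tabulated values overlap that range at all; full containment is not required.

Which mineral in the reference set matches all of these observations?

Topaz

White streak rules out Hematite, Sulfur, Azurite, Goethite.
Specific gravity 3.34-3.72 — Topaz, Epidote, Sphene, Kyanite, Garnet, Staurolite remain.
Orthorhombic crystal system — narrows the field to Topaz.
Topaz is the sole remaining match.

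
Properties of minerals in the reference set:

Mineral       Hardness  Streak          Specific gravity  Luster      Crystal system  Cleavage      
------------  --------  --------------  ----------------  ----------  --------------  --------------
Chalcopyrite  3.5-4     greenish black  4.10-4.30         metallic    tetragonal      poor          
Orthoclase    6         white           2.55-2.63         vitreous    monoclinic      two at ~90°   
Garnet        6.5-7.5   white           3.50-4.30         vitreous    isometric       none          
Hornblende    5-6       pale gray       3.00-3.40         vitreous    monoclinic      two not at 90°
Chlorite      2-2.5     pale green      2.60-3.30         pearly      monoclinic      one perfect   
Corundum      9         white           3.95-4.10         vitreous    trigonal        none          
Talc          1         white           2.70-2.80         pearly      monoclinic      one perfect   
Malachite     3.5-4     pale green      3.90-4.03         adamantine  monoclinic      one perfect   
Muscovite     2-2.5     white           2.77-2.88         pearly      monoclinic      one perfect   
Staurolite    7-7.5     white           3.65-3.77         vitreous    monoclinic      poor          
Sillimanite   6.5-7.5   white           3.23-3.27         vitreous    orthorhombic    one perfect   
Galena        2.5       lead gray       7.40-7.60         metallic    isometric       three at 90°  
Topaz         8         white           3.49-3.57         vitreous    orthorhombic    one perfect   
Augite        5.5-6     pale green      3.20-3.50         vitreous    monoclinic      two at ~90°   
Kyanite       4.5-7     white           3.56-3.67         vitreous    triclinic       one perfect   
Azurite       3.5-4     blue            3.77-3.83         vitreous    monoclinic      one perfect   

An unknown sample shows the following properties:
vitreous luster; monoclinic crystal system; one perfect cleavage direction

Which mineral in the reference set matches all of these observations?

Azurite

Vitreous luster eliminates Chalcopyrite, Chlorite, Talc, Malachite, Muscovite, Galena.
Monoclinic crystal system is inconsistent with Garnet, Corundum, Sillimanite, Topaz, Kyanite.
One perfect cleavage direction: narrows the field to Azurite.
Only Azurite satisfies all observations.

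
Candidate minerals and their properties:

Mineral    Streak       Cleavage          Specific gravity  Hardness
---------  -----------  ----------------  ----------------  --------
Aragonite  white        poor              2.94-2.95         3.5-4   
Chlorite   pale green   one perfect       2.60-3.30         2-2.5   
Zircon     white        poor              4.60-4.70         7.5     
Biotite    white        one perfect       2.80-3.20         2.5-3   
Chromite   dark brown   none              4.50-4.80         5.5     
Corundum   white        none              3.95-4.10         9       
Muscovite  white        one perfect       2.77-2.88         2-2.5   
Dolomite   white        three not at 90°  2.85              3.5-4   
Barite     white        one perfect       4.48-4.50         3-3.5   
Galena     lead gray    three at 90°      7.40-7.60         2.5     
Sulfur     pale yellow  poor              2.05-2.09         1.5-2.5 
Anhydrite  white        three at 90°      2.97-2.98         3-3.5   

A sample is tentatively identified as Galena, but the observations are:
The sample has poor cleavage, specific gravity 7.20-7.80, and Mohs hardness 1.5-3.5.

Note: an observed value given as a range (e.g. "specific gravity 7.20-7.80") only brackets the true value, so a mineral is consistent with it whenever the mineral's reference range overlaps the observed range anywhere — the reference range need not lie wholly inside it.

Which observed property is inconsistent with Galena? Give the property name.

Poor cleavage: Galena has cleavage three at 90° — outside the reference range.
Specific gravity 7.20-7.80: Galena has SG 7.40-7.60 — consistent.
Mohs hardness 1.5-3.5: Galena has hardness 2.5 — consistent.
Only the cleavage is inconsistent.

cleavage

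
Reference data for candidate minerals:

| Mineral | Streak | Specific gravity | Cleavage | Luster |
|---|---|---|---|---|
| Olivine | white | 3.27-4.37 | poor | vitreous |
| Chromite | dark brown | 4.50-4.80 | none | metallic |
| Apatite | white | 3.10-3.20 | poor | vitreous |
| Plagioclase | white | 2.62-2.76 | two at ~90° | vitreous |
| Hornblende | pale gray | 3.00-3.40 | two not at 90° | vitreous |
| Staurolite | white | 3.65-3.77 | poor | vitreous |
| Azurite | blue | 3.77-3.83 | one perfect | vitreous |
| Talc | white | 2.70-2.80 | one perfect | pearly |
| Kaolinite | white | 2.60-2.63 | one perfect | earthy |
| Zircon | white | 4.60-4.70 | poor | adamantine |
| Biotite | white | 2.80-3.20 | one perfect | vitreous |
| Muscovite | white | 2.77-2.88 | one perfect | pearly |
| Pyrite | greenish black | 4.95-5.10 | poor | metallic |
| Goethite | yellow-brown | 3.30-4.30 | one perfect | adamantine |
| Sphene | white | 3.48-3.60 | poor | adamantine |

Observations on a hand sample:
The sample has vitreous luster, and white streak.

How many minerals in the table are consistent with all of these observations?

5

Vitreous luster: narrows the field to Olivine, Apatite, Plagioclase, Hornblende, Staurolite, Azurite, Biotite.
White streak is inconsistent with Hornblende, Azurite.
Remaining candidates: Apatite, Biotite, Olivine, Plagioclase, Staurolite.
That is 5 minerals.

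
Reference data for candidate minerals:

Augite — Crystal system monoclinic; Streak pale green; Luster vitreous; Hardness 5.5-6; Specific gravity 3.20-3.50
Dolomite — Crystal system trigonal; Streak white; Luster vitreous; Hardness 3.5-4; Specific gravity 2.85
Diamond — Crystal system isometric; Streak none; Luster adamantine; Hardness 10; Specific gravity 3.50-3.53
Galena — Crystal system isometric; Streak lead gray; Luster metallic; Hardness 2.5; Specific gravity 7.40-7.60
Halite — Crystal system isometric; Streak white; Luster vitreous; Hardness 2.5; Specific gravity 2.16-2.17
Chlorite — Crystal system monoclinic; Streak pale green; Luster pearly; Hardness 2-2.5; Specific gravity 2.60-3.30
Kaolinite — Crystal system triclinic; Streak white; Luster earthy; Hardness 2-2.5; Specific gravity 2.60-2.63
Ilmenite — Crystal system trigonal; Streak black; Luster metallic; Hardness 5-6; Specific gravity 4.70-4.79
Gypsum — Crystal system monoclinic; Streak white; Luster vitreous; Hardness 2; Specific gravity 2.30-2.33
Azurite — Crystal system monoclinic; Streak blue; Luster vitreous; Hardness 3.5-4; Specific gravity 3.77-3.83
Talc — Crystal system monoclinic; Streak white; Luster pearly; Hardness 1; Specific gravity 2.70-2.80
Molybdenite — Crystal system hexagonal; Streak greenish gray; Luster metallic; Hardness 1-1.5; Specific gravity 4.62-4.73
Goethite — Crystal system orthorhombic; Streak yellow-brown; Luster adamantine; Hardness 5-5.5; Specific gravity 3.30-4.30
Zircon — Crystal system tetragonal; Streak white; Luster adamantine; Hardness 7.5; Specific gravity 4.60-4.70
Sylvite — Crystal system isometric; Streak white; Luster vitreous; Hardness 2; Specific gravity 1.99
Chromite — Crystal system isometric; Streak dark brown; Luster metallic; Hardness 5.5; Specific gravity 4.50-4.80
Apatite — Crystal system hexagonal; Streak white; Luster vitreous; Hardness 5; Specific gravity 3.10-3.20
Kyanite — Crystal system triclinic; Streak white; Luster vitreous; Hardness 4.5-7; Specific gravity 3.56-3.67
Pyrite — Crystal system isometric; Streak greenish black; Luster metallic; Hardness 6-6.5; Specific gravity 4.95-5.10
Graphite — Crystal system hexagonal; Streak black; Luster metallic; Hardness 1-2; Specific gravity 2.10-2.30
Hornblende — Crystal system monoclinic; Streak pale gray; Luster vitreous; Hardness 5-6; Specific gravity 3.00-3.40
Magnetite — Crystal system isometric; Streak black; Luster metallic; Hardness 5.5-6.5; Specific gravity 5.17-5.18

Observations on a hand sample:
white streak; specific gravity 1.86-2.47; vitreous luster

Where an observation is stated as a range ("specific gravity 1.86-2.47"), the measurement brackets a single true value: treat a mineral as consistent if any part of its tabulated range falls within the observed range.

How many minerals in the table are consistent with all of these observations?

White streak: Dolomite, Halite, Kaolinite, Gypsum, Talc, Zircon, Sylvite, Apatite, Kyanite remain.
Specific gravity 1.86-2.47: narrows the field to Halite, Gypsum, Sylvite.
Vitreous luster: all remaining candidates fit.
Consistent with every observation: Gypsum, Halite, Sylvite.
That is 3 minerals.

3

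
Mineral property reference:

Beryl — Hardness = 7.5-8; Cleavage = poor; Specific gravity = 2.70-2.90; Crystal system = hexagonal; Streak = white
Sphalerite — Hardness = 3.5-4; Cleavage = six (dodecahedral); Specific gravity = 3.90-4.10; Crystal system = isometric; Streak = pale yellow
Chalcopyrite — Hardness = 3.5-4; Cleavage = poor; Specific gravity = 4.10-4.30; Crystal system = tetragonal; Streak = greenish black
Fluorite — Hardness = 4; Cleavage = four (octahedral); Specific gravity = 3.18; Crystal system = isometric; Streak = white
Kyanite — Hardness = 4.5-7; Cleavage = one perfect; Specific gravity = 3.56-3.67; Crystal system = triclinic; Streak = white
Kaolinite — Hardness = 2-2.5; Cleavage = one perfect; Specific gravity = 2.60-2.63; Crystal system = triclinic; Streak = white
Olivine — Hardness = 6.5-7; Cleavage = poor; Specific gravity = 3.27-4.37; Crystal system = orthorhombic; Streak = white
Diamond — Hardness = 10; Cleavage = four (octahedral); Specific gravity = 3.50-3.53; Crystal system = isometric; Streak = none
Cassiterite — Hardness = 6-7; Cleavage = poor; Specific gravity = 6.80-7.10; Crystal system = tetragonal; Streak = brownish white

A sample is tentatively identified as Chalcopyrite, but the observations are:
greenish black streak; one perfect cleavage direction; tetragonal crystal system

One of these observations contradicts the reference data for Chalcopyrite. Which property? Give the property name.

Greenish black streak: Chalcopyrite has greenish black streak — matches.
One perfect cleavage direction: Chalcopyrite has cleavage poor — outside the reference range.
Tetragonal crystal system: Chalcopyrite has tetragonal system — matches.
Only the cleavage is inconsistent.

cleavage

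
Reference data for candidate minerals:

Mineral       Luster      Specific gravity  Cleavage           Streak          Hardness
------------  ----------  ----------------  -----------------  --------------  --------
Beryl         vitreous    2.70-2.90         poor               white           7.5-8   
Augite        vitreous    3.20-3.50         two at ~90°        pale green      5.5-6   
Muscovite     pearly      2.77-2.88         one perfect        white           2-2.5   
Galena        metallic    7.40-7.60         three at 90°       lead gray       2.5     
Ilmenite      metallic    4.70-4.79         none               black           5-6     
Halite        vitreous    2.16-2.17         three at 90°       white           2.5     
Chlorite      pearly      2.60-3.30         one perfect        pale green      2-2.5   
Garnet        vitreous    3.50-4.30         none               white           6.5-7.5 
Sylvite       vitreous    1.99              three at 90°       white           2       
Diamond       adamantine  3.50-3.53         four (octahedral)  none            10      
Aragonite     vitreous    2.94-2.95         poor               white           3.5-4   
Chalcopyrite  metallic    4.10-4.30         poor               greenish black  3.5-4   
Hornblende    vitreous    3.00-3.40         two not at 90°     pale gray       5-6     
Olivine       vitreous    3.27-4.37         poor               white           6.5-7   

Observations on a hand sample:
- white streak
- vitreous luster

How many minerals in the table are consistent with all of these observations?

6

White streak — leaves Beryl, Muscovite, Halite, Garnet, Sylvite, Aragonite, Olivine.
Vitreous luster excludes Muscovite.
Remaining candidates: Aragonite, Beryl, Garnet, Halite, Olivine, Sylvite.
That is 6 minerals.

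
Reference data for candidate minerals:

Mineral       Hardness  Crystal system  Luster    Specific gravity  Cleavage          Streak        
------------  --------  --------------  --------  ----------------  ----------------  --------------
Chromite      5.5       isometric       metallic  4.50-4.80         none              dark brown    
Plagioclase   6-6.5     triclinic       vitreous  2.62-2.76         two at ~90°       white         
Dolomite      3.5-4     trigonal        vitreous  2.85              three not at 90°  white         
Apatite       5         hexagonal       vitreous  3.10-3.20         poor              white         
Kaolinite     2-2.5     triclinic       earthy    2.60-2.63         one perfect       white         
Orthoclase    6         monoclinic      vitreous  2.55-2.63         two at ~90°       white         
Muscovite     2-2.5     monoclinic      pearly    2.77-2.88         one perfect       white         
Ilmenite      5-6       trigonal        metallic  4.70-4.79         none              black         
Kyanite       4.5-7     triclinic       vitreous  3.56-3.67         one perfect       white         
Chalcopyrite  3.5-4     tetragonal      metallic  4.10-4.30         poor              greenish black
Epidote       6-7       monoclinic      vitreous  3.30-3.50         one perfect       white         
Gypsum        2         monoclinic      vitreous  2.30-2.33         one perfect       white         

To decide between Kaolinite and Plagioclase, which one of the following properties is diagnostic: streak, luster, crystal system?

Streak: both white — same for both.
Luster: Kaolinite earthy, Plagioclase vitreous — these differ.
Crystal system: both triclinic — same for both.
Only luster differs between Kaolinite and Plagioclase among the listed tests.

luster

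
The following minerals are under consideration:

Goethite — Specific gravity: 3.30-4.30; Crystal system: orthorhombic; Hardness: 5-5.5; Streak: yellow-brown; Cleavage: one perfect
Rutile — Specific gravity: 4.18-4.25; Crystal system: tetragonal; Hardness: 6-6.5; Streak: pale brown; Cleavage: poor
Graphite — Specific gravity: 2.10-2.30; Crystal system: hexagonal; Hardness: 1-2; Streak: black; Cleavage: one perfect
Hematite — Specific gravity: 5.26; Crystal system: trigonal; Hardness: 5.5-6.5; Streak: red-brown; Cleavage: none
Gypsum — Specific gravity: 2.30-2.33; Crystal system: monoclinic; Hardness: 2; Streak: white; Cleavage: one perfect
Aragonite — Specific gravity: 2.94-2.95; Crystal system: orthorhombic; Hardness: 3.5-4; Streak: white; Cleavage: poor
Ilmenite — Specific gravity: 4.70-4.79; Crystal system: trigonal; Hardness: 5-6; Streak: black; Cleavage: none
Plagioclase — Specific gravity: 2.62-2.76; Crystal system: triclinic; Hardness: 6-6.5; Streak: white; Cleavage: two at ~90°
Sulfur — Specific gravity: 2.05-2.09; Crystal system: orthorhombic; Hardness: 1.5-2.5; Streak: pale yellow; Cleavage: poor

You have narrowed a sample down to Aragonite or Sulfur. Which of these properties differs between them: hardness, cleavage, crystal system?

Hardness: Aragonite 3.5-4, Sulfur 1.5-2.5 — different.
Cleavage: both poor — same for both.
Crystal system: both orthorhombic — same for both.
Hardness is the diagnostic property here.

hardness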